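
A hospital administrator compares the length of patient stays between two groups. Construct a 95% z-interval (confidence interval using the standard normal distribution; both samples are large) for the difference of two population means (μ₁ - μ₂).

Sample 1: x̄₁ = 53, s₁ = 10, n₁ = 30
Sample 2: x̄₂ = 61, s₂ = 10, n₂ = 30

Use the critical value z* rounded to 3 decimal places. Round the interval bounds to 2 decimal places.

Both samples are large (n₁ = 30 ≥ 30, n₂ = 30 ≥ 30), so a z-interval for the difference of means applies.

Point estimate: x̄₁ - x̄₂ = 53 - 61 = -8

Standard error: SE = √(s₁²/n₁ + s₂²/n₂)
= √(10²/30 + 10²/30)
= √(3.333333 + 3.333333)
= 2.581989

For 95% confidence, z* = 1.96 (from standard normal table)
Margin of error: E = z* × SE = 1.96 × 2.581989 = 5.0607

Z-interval: (x̄₁ - x̄₂) ± E = -8 ± 5.0607 = (-13.0607, -2.9393)

Rounded to 2 decimal places:

(-13.06, -2.94)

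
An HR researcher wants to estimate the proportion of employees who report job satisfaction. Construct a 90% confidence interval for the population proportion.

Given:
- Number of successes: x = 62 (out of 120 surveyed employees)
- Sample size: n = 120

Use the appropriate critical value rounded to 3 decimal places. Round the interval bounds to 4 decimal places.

Sample proportion: p̂ = 62/120 = 0.516667

Check conditions for normal approximation:
  np̂ = 62 ≥ 10 ✓
  n(1-p̂) = 58 ≥ 10 ✓

The sample is large enough, so use a z-interval (normal approximation) for the proportion.

For 90% confidence, z* = 1.645 (from standard normal table)

Standard error: SE = √(p̂(1-p̂)/n) = √(0.516667×0.483333/120) = 0.04561818

Margin of error: E = z* × SE = 1.645 × 0.04561818 = 0.075042

Z-interval: p̂ ± E = 0.516667 ± 0.075042 = (0.441625, 0.591709)

Rounded to 4 decimal places:

(0.4416, 0.5917)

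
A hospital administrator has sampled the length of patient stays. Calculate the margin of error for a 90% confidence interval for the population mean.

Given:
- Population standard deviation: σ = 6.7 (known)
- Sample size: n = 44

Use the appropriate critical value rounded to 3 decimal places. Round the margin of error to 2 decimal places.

The population standard deviation σ is known, so use the z-interval margin of error formula.

For 90% confidence, z* = 1.645 (from standard normal table)

Margin of error formula for z-interval: E = z* × σ/√n

E = 1.645 × 6.7/√44
  = 1.645 × 1.010063
  = 1.6616

Rounded to 2 decimal places:

1.66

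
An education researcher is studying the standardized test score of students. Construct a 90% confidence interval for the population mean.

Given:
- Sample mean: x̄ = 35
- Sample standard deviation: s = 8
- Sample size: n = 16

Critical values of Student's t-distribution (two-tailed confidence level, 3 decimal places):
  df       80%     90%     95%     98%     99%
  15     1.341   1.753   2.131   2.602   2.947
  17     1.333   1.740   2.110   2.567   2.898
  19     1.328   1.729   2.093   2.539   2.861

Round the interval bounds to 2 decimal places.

The population standard deviation σ is unknown (only the sample standard deviation s is given), so use a t-interval with df = n - 1 = 16 - 1 = 15.

For 90% confidence with df = 15, t* = 1.753 (from t-table)

Standard error: SE = s/√n = 8/√16 = 2.000000

Margin of error: E = t* × SE = 1.753 × 2.000000 = 3.5060

T-interval: x̄ ± E = 35 ± 3.5060 = (31.4940, 38.5060)

Rounded to 2 decimal places:

(31.49, 38.51)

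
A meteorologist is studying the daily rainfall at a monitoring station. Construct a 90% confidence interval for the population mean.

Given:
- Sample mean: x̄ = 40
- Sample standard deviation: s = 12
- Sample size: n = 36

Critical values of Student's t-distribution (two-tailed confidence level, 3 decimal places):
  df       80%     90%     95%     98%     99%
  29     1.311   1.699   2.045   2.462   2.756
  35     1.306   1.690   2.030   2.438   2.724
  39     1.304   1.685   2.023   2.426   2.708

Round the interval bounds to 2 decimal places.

The population standard deviation σ is unknown (only the sample standard deviation s is given), so use a t-interval with df = n - 1 = 36 - 1 = 35.

For 90% confidence with df = 35, t* = 1.690 (from t-table)

Standard error: SE = s/√n = 12/√36 = 2.000000

Margin of error: E = t* × SE = 1.690 × 2.000000 = 3.3800

T-interval: x̄ ± E = 40 ± 3.3800 = (36.6200, 43.3800)

Rounded to 2 decimal places:

(36.62, 43.38)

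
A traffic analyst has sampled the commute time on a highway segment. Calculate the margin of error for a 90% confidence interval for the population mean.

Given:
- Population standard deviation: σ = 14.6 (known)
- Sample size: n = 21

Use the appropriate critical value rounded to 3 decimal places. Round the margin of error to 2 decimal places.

The population standard deviation σ is known, so use the z-interval margin of error formula.

For 90% confidence, z* = 1.645 (from standard normal table)

Margin of error formula for z-interval: E = z* × σ/√n

E = 1.645 × 14.6/√21
  = 1.645 × 3.185981
  = 5.2409

Rounded to 2 decimal places:

5.24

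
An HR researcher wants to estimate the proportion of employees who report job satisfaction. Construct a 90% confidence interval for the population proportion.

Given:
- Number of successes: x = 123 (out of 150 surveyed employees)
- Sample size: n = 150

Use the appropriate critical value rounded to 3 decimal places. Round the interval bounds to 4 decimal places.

Sample proportion: p̂ = 123/150 = 0.820000

Check conditions for normal approximation:
  np̂ = 123 ≥ 10 ✓
  n(1-p̂) = 27 ≥ 10 ✓

The sample is large enough, so use a z-interval (normal approximation) for the proportion.

For 90% confidence, z* = 1.645 (from standard normal table)

Standard error: SE = √(p̂(1-p̂)/n) = √(0.820000×0.180000/150) = 0.03136877

Margin of error: E = z* × SE = 1.645 × 0.03136877 = 0.051602

Z-interval: p̂ ± E = 0.820000 ± 0.051602 = (0.768398, 0.871602)

Rounded to 4 decimal places:

(0.7684, 0.8716)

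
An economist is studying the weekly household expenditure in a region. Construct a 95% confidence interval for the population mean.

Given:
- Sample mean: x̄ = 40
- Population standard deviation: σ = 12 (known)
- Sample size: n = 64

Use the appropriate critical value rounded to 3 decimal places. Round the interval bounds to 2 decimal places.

The population standard deviation σ is known, so use a z-interval (standard normal critical value).

For 95% confidence, z* = 1.96 (from standard normal table)

Standard error: SE = σ/√n = 12/√64 = 1.500000

Margin of error: E = z* × SE = 1.96 × 1.500000 = 2.9400

Z-interval: x̄ ± E = 40 ± 2.9400 = (37.0600, 42.9400)

Rounded to 2 decimal places:

(37.06, 42.94)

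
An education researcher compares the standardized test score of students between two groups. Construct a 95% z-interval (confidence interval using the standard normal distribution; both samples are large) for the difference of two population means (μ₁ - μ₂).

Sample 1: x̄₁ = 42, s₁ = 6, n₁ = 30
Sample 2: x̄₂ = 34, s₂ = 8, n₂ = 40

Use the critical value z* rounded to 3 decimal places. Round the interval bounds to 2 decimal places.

Both samples are large (n₁ = 30 ≥ 30, n₂ = 40 ≥ 30), so a z-interval for the difference of means applies.

Point estimate: x̄₁ - x̄₂ = 42 - 34 = 8

Standard error: SE = √(s₁²/n₁ + s₂²/n₂)
= √(6²/30 + 8²/40)
= √(1.200000 + 1.600000)
= 1.673320

For 95% confidence, z* = 1.96 (from standard normal table)
Margin of error: E = z* × SE = 1.96 × 1.673320 = 3.2797

Z-interval: (x̄₁ - x̄₂) ± E = 8 ± 3.2797 = (4.7203, 11.2797)

Rounded to 2 decimal places:

(4.72, 11.28)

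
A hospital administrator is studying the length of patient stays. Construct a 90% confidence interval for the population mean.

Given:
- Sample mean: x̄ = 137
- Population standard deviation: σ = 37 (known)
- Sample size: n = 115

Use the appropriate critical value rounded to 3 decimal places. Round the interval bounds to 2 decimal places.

The population standard deviation σ is known, so use a z-interval (standard normal critical value).

For 90% confidence, z* = 1.645 (from standard normal table)

Standard error: SE = σ/√n = 37/√115 = 3.450268

Margin of error: E = z* × SE = 1.645 × 3.450268 = 5.6757

Z-interval: x̄ ± E = 137 ± 5.6757 = (131.3243, 142.6757)

Rounded to 2 decimal places:

(131.32, 142.68)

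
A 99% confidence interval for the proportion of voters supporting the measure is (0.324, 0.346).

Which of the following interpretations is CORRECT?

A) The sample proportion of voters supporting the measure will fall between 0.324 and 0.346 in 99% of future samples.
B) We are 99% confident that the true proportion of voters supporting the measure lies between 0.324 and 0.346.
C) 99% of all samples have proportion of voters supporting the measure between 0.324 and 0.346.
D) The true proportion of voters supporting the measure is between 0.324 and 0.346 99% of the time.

A confidence interval represents our confidence in the procedure, not a probability statement about the parameter.

Key concept: If we repeated this sampling process many times and computed a 99% CI each time, about 99% of those intervals would contain the true population parameter.

For this specific interval (0.324, 0.346):
- Midpoint (point estimate): 0.335
- Margin of error: 0.011

The correct interpretation is the one stating confidence that the true parameter lies in the interval — option B.

B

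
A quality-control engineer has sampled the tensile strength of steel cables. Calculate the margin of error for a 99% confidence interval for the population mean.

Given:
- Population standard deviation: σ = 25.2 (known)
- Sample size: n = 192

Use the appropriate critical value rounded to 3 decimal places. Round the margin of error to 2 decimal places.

The population standard deviation σ is known, so use the z-interval margin of error formula.

For 99% confidence, z* = 2.576 (from standard normal table)

Margin of error formula for z-interval: E = z* × σ/√n

E = 2.576 × 25.2/√192
  = 2.576 × 1.818653
  = 4.6849

Rounded to 2 decimal places:

4.68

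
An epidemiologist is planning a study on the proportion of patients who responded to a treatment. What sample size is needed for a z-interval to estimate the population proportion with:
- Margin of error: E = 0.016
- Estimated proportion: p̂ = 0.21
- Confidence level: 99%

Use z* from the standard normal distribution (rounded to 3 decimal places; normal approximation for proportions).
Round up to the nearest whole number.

Using z* for proportion z-interval (normal approximation).

For 99% confidence, z* = 2.576 (from standard normal table)

Sample size formula for proportion z-interval: n = z*²p̂(1-p̂)/E²

n = 2.576² × 0.21 × 0.79 / 0.016²
  = 6.635776 × 0.1659 / 0.000256
  = 4300.2939

Round up to the nearest whole number: n = 4301

4301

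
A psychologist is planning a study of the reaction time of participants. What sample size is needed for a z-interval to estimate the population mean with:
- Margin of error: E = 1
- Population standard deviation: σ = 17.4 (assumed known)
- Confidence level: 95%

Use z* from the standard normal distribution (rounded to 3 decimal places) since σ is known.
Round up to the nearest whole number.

Using z* since population σ is known (z-interval formula).

For 95% confidence, z* = 1.96 (from standard normal table)

Sample size formula for z-interval: n = (z*σ/E)²

n = (1.96 × 17.4 / 1)²
  = (34.104000)²
  = 1163.0828

Round up to the nearest whole number: n = 1164

1164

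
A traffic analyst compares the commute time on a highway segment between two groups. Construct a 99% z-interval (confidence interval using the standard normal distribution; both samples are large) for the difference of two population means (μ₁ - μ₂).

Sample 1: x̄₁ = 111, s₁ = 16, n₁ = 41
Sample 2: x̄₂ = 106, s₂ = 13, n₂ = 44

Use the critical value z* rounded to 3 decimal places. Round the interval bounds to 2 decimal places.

Both samples are large (n₁ = 41 ≥ 30, n₂ = 44 ≥ 30), so a z-interval for the difference of means applies.

Point estimate: x̄₁ - x̄₂ = 111 - 106 = 5

Standard error: SE = √(s₁²/n₁ + s₂²/n₂)
= √(16²/41 + 13²/44)
= √(6.243902 + 3.840909)
= 3.175659

For 99% confidence, z* = 2.576 (from standard normal table)
Margin of error: E = z* × SE = 2.576 × 3.175659 = 8.1805

Z-interval: (x̄₁ - x̄₂) ± E = 5 ± 8.1805 = (-3.1805, 13.1805)

Rounded to 2 decimal places:

(-3.18, 13.18)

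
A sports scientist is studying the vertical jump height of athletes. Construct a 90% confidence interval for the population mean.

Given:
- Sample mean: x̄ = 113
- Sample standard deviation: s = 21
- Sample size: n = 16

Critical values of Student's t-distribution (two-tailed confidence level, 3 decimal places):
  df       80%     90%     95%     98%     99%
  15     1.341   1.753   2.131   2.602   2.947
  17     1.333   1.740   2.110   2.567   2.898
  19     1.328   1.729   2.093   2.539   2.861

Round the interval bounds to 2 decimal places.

The population standard deviation σ is unknown (only the sample standard deviation s is given), so use a t-interval with df = n - 1 = 16 - 1 = 15.

For 90% confidence with df = 15, t* = 1.753 (from t-table)

Standard error: SE = s/√n = 21/√16 = 5.250000

Margin of error: E = t* × SE = 1.753 × 5.250000 = 9.2032

T-interval: x̄ ± E = 113 ± 9.2032 = (103.7968, 122.2032)

Rounded to 2 decimal places:

(103.80, 122.20)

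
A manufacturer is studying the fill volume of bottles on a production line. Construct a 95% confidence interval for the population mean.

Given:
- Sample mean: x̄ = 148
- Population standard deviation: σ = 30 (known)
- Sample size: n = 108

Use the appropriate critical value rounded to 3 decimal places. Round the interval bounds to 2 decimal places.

The population standard deviation σ is known, so use a z-interval (standard normal critical value).

For 95% confidence, z* = 1.96 (from standard normal table)

Standard error: SE = σ/√n = 30/√108 = 2.886751

Margin of error: E = z* × SE = 1.96 × 2.886751 = 5.6580

Z-interval: x̄ ± E = 148 ± 5.6580 = (142.3420, 153.6580)

Rounded to 2 decimal places:

(142.34, 153.66)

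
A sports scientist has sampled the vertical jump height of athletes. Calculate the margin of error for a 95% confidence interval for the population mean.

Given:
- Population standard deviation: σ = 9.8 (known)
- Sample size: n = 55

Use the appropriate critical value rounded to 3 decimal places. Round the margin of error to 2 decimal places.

The population standard deviation σ is known, so use the z-interval margin of error formula.

For 95% confidence, z* = 1.96 (from standard normal table)

Margin of error formula for z-interval: E = z* × σ/√n

E = 1.96 × 9.8/√55
  = 1.96 × 1.321432
  = 2.5900

Rounded to 2 decimal places:

2.59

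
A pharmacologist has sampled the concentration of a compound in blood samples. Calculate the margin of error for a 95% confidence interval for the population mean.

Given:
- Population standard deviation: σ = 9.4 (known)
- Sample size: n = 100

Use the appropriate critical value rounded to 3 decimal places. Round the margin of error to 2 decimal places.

The population standard deviation σ is known, so use the z-interval margin of error formula.

For 95% confidence, z* = 1.96 (from standard normal table)

Margin of error formula for z-interval: E = z* × σ/√n

E = 1.96 × 9.4/√100
  = 1.96 × 0.940000
  = 1.8424

Rounded to 2 decimal places:

1.84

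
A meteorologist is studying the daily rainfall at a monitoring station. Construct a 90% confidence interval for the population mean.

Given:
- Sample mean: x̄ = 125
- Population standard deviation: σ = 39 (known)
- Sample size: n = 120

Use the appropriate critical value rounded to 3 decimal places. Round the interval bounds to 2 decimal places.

The population standard deviation σ is known, so use a z-interval (standard normal critical value).

For 90% confidence, z* = 1.645 (from standard normal table)

Standard error: SE = σ/√n = 39/√120 = 3.560197

Margin of error: E = z* × SE = 1.645 × 3.560197 = 5.8565

Z-interval: x̄ ± E = 125 ± 5.8565 = (119.1435, 130.8565)

Rounded to 2 decimal places:

(119.14, 130.86)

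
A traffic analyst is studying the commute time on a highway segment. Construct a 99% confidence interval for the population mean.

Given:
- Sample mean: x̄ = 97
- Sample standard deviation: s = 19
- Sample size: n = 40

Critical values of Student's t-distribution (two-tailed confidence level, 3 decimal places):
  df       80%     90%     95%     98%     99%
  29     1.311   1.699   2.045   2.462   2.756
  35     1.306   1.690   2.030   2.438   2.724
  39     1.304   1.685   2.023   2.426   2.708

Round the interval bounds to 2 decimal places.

The population standard deviation σ is unknown (only the sample standard deviation s is given), so use a t-interval with df = n - 1 = 40 - 1 = 39.

For 99% confidence with df = 39, t* = 2.708 (from t-table)

Standard error: SE = s/√n = 19/√40 = 3.004164

Margin of error: E = t* × SE = 2.708 × 3.004164 = 8.1353

T-interval: x̄ ± E = 97 ± 8.1353 = (88.8647, 105.1353)

Rounded to 2 decimal places:

(88.86, 105.14)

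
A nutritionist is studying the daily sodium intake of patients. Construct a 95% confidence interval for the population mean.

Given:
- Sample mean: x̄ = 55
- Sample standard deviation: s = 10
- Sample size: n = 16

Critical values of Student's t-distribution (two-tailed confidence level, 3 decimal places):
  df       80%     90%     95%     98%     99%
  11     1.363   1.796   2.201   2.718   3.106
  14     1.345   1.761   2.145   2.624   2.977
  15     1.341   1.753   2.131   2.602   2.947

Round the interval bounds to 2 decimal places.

The population standard deviation σ is unknown (only the sample standard deviation s is given), so use a t-interval with df = n - 1 = 16 - 1 = 15.

For 95% confidence with df = 15, t* = 2.131 (from t-table)

Standard error: SE = s/√n = 10/√16 = 2.500000

Margin of error: E = t* × SE = 2.131 × 2.500000 = 5.3275

T-interval: x̄ ± E = 55 ± 5.3275 = (49.6725, 60.3275)

Rounded to 2 decimal places:

(49.67, 60.33)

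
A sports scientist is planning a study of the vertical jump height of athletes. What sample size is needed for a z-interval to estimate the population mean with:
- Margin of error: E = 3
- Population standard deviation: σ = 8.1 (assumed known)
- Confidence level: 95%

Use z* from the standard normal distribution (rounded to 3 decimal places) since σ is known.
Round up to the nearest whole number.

Using z* since population σ is known (z-interval formula).

For 95% confidence, z* = 1.96 (from standard normal table)

Sample size formula for z-interval: n = (z*σ/E)²

n = (1.96 × 8.1 / 3)²
  = (5.292000)²
  = 28.0053

Round up to the nearest whole number: n = 29

29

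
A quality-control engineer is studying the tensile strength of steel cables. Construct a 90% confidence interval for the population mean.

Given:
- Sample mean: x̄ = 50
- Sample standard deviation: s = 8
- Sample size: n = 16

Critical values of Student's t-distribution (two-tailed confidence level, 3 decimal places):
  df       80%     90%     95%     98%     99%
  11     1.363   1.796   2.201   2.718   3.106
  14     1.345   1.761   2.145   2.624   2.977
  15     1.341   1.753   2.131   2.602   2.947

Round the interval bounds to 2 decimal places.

The population standard deviation σ is unknown (only the sample standard deviation s is given), so use a t-interval with df = n - 1 = 16 - 1 = 15.

For 90% confidence with df = 15, t* = 1.753 (from t-table)

Standard error: SE = s/√n = 8/√16 = 2.000000

Margin of error: E = t* × SE = 1.753 × 2.000000 = 3.5060

T-interval: x̄ ± E = 50 ± 3.5060 = (46.4940, 53.5060)

Rounded to 2 decimal places:

(46.49, 53.51)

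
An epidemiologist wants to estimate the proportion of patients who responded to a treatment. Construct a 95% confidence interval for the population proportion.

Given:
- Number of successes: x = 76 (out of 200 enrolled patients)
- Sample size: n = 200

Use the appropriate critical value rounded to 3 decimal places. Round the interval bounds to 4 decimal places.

Sample proportion: p̂ = 76/200 = 0.380000

Check conditions for normal approximation:
  np̂ = 76 ≥ 10 ✓
  n(1-p̂) = 124 ≥ 10 ✓

The sample is large enough, so use a z-interval (normal approximation) for the proportion.

For 95% confidence, z* = 1.96 (from standard normal table)

Standard error: SE = √(p̂(1-p̂)/n) = √(0.380000×0.620000/200) = 0.03432200

Margin of error: E = z* × SE = 1.96 × 0.03432200 = 0.067271

Z-interval: p̂ ± E = 0.380000 ± 0.067271 = (0.312729, 0.447271)

Rounded to 4 decimal places:

(0.3127, 0.4473)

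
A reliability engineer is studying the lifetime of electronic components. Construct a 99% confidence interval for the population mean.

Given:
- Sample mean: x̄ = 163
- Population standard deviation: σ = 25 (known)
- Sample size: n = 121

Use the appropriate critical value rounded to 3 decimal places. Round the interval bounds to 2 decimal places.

The population standard deviation σ is known, so use a z-interval (standard normal critical value).

For 99% confidence, z* = 2.576 (from standard normal table)

Standard error: SE = σ/√n = 25/√121 = 2.272727

Margin of error: E = z* × SE = 2.576 × 2.272727 = 5.8545

Z-interval: x̄ ± E = 163 ± 5.8545 = (157.1455, 168.8545)

Rounded to 2 decimal places:

(157.15, 168.85)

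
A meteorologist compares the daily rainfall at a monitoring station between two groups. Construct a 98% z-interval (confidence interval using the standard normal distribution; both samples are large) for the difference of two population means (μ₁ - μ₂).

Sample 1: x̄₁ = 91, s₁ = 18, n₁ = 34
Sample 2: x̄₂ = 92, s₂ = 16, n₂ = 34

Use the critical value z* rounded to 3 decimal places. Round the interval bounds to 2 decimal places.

Both samples are large (n₁ = 34 ≥ 30, n₂ = 34 ≥ 30), so a z-interval for the difference of means applies.

Point estimate: x̄₁ - x̄₂ = 91 - 92 = -1

Standard error: SE = √(s₁²/n₁ + s₂²/n₂)
= √(18²/34 + 16²/34)
= √(9.529412 + 7.529412)
= 4.130233

For 98% confidence, z* = 2.326 (from standard normal table)
Margin of error: E = z* × SE = 2.326 × 4.130233 = 9.6069

Z-interval: (x̄₁ - x̄₂) ± E = -1 ± 9.6069 = (-10.6069, 8.6069)

Rounded to 2 decimal places:

(-10.61, 8.61)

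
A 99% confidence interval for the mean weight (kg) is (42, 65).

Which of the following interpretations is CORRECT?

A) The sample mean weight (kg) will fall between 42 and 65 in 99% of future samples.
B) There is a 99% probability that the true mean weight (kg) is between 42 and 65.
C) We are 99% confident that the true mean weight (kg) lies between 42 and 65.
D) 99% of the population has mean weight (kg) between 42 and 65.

A confidence interval represents our confidence in the procedure, not a probability statement about the parameter.

Key concept: If we repeated this sampling process many times and computed a 99% CI each time, about 99% of those intervals would contain the true population parameter.

For this specific interval (42, 65):
- Midpoint (point estimate): 53.5
- Margin of error: 11.5

The correct interpretation is the one stating confidence that the true parameter lies in the interval — option C.

C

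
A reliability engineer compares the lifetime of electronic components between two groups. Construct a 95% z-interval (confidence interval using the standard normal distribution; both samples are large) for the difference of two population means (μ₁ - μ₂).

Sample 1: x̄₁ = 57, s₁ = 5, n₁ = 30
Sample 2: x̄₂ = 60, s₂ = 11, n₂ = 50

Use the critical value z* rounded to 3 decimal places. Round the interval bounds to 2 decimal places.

Both samples are large (n₁ = 30 ≥ 30, n₂ = 50 ≥ 30), so a z-interval for the difference of means applies.

Point estimate: x̄₁ - x̄₂ = 57 - 60 = -3

Standard error: SE = √(s₁²/n₁ + s₂²/n₂)
= √(5²/30 + 11²/50)
= √(0.833333 + 2.420000)
= 1.803700

For 95% confidence, z* = 1.96 (from standard normal table)
Margin of error: E = z* × SE = 1.96 × 1.803700 = 3.5353

Z-interval: (x̄₁ - x̄₂) ± E = -3 ± 3.5353 = (-6.5353, 0.5353)

Rounded to 2 decimal places:

(-6.54, 0.54)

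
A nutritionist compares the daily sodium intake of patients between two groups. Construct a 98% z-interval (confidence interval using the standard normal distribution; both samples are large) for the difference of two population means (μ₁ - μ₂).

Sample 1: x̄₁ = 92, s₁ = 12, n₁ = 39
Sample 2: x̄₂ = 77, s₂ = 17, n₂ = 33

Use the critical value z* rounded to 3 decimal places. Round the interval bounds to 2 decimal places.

Both samples are large (n₁ = 39 ≥ 30, n₂ = 33 ≥ 30), so a z-interval for the difference of means applies.

Point estimate: x̄₁ - x̄₂ = 92 - 77 = 15

Standard error: SE = √(s₁²/n₁ + s₂²/n₂)
= √(12²/39 + 17²/33)
= √(3.692308 + 8.757576)
= 3.528439

For 98% confidence, z* = 2.326 (from standard normal table)
Margin of error: E = z* × SE = 2.326 × 3.528439 = 8.2071

Z-interval: (x̄₁ - x̄₂) ± E = 15 ± 8.2071 = (6.7929, 23.2071)

Rounded to 2 decimal places:

(6.79, 23.21)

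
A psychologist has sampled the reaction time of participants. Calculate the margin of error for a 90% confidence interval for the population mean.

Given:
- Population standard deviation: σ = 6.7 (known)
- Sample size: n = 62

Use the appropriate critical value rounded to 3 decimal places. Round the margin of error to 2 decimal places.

The population standard deviation σ is known, so use the z-interval margin of error formula.

For 90% confidence, z* = 1.645 (from standard normal table)

Margin of error formula for z-interval: E = z* × σ/√n

E = 1.645 × 6.7/√62
  = 1.645 × 0.850901
  = 1.3997

Rounded to 2 decimal places:

1.40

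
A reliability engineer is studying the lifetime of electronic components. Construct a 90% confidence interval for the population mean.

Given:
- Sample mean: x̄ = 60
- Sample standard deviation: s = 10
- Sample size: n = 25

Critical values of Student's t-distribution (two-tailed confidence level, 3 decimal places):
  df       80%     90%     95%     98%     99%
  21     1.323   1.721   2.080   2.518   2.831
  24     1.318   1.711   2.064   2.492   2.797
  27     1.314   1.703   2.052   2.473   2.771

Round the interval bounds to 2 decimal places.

The population standard deviation σ is unknown (only the sample standard deviation s is given), so use a t-interval with df = n - 1 = 25 - 1 = 24.

For 90% confidence with df = 24, t* = 1.711 (from t-table)

Standard error: SE = s/√n = 10/√25 = 2.000000

Margin of error: E = t* × SE = 1.711 × 2.000000 = 3.4220

T-interval: x̄ ± E = 60 ± 3.4220 = (56.5780, 63.4220)

Rounded to 2 decimal places:

(56.58, 63.42)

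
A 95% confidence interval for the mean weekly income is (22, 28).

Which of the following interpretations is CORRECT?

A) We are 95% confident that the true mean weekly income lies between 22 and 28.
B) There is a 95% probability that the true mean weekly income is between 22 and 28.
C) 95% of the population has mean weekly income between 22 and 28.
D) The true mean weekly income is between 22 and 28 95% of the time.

A confidence interval represents our confidence in the procedure, not a probability statement about the parameter.

Key concept: If we repeated this sampling process many times and computed a 95% CI each time, about 95% of those intervals would contain the true population parameter.

For this specific interval (22, 28):
- Midpoint (point estimate): 25
- Margin of error: 3

The correct interpretation is the one stating confidence that the true parameter lies in the interval — option A.

A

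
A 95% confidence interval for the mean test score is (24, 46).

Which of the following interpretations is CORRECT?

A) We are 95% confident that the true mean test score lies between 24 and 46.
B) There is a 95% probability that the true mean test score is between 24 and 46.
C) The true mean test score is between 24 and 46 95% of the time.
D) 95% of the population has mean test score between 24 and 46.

A confidence interval represents our confidence in the procedure, not a probability statement about the parameter.

Key concept: If we repeated this sampling process many times and computed a 95% CI each time, about 95% of those intervals would contain the true population parameter.

For this specific interval (24, 46):
- Midpoint (point estimate): 35
- Margin of error: 11

The correct interpretation is the one stating confidence that the true parameter lies in the interval — option A.

A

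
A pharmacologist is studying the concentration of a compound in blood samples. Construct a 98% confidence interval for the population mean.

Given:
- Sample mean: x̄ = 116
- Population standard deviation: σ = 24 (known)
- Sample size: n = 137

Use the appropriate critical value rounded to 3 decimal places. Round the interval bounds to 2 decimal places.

The population standard deviation σ is known, so use a z-interval (standard normal critical value).

For 98% confidence, z* = 2.326 (from standard normal table)

Standard error: SE = σ/√n = 24/√137 = 2.050458

Margin of error: E = z* × SE = 2.326 × 2.050458 = 4.7694

Z-interval: x̄ ± E = 116 ± 4.7694 = (111.2306, 120.7694)

Rounded to 2 decimal places:

(111.23, 120.77)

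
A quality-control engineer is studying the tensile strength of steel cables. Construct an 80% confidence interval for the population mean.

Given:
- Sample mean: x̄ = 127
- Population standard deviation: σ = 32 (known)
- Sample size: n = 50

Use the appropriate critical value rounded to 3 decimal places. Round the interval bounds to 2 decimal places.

The population standard deviation σ is known, so use a z-interval (standard normal critical value).

For 80% confidence, z* = 1.282 (from standard normal table)

Standard error: SE = σ/√n = 32/√50 = 4.525483

Margin of error: E = z* × SE = 1.282 × 4.525483 = 5.8017

Z-interval: x̄ ± E = 127 ± 5.8017 = (121.1983, 132.8017)

Rounded to 2 decimal places:

(121.20, 132.80)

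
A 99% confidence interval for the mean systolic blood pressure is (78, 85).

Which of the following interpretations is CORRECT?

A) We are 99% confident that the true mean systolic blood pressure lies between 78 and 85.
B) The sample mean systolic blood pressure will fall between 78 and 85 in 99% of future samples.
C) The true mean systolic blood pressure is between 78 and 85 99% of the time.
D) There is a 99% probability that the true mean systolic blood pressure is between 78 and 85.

A confidence interval represents our confidence in the procedure, not a probability statement about the parameter.

Key concept: If we repeated this sampling process many times and computed a 99% CI each time, about 99% of those intervals would contain the true population parameter.

For this specific interval (78, 85):
- Midpoint (point estimate): 81.5
- Margin of error: 3.5

The correct interpretation is the one stating confidence that the true parameter lies in the interval — option A.

A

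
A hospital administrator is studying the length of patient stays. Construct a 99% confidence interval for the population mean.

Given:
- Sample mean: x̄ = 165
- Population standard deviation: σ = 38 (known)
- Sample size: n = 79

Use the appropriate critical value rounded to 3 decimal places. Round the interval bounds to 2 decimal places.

The population standard deviation σ is known, so use a z-interval (standard normal critical value).

For 99% confidence, z* = 2.576 (from standard normal table)

Standard error: SE = σ/√n = 38/√79 = 4.275334

Margin of error: E = z* × SE = 2.576 × 4.275334 = 11.0133

Z-interval: x̄ ± E = 165 ± 11.0133 = (153.9867, 176.0133)

Rounded to 2 decimal places:

(153.99, 176.01)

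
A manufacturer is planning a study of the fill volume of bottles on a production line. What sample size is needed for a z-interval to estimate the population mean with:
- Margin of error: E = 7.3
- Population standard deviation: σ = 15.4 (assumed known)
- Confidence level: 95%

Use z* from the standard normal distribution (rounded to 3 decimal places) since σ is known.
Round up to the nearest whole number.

Using z* since population σ is known (z-interval formula).

For 95% confidence, z* = 1.96 (from standard normal table)

Sample size formula for z-interval: n = (z*σ/E)²

n = (1.96 × 15.4 / 7.3)²
  = (4.134795)²
  = 17.0965

Round up to the nearest whole number: n = 18

18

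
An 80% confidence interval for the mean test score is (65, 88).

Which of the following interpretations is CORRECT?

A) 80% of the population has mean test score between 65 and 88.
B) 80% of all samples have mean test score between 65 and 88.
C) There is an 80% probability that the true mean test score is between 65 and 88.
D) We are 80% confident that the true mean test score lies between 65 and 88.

A confidence interval represents our confidence in the procedure, not a probability statement about the parameter.

Key concept: If we repeated this sampling process many times and computed an 80% CI each time, about 80% of those intervals would contain the true population parameter.

For this specific interval (65, 88):
- Midpoint (point estimate): 76.5
- Margin of error: 11.5

The correct interpretation is the one stating confidence that the true parameter lies in the interval — option D.

D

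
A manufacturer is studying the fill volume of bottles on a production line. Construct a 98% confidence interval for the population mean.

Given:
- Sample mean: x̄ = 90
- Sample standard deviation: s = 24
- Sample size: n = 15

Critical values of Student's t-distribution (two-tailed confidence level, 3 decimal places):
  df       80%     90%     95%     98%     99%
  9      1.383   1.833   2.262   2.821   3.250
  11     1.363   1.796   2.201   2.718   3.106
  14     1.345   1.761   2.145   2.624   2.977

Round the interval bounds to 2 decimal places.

The population standard deviation σ is unknown (only the sample standard deviation s is given), so use a t-interval with df = n - 1 = 15 - 1 = 14.

For 98% confidence with df = 14, t* = 2.624 (from t-table)

Standard error: SE = s/√n = 24/√15 = 6.196773

Margin of error: E = t* × SE = 2.624 × 6.196773 = 16.2603

T-interval: x̄ ± E = 90 ± 16.2603 = (73.7397, 106.2603)

Rounded to 2 decimal places:

(73.74, 106.26)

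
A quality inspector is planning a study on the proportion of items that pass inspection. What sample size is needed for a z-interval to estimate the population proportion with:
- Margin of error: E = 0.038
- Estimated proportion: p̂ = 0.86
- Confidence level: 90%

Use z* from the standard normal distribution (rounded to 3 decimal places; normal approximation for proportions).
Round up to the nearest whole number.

Using z* for proportion z-interval (normal approximation).

For 90% confidence, z* = 1.645 (from standard normal table)

Sample size formula for proportion z-interval: n = z*²p̂(1-p̂)/E²

n = 1.645² × 0.86 × 0.14 / 0.038²
  = 2.706025 × 0.1204 / 0.001444
  = 225.6270

Round up to the nearest whole number: n = 226

226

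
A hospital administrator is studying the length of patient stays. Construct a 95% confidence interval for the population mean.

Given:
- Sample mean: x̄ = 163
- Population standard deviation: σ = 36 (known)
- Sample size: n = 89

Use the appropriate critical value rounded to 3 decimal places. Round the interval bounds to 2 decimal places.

The population standard deviation σ is known, so use a z-interval (standard normal critical value).

For 95% confidence, z* = 1.96 (from standard normal table)

Standard error: SE = σ/√n = 36/√89 = 3.815992

Margin of error: E = z* × SE = 1.96 × 3.815992 = 7.4793

Z-interval: x̄ ± E = 163 ± 7.4793 = (155.5207, 170.4793)

Rounded to 2 decimal places:

(155.52, 170.48)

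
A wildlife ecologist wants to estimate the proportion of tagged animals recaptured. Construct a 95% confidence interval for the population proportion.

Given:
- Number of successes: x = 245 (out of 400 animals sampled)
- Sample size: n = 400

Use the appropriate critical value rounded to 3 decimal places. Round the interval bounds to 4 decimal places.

Sample proportion: p̂ = 245/400 = 0.612500

Check conditions for normal approximation:
  np̂ = 245 ≥ 10 ✓
  n(1-p̂) = 155 ≥ 10 ✓

The sample is large enough, so use a z-interval (normal approximation) for the proportion.

For 95% confidence, z* = 1.96 (from standard normal table)

Standard error: SE = √(p̂(1-p̂)/n) = √(0.612500×0.387500/400) = 0.02435897

Margin of error: E = z* × SE = 1.96 × 0.02435897 = 0.047744

Z-interval: p̂ ± E = 0.612500 ± 0.047744 = (0.564756, 0.660244)

Rounded to 4 decimal places:

(0.5648, 0.6602)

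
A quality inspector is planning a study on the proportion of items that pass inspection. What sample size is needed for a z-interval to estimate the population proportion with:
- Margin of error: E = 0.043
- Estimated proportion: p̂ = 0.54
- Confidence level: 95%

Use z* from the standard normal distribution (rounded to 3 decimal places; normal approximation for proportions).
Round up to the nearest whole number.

Using z* for proportion z-interval (normal approximation).

For 95% confidence, z* = 1.96 (from standard normal table)

Sample size formula for proportion z-interval: n = z*²p̂(1-p̂)/E²

n = 1.96² × 0.54 × 0.46 / 0.043²
  = 3.8416 × 0.2484 / 0.001849
  = 516.0916

Round up to the nearest whole number: n = 517

517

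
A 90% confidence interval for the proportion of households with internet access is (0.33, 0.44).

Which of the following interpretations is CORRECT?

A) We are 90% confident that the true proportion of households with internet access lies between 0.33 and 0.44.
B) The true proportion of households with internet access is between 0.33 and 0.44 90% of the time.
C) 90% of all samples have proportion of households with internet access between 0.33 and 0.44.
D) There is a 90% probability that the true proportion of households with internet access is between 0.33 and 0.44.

A confidence interval represents our confidence in the procedure, not a probability statement about the parameter.

Key concept: If we repeated this sampling process many times and computed a 90% CI each time, about 90% of those intervals would contain the true population parameter.

For this specific interval (0.33, 0.44):
- Midpoint (point estimate): 0.385
- Margin of error: 0.055

The correct interpretation is the one stating confidence that the true parameter lies in the interval — option A.

A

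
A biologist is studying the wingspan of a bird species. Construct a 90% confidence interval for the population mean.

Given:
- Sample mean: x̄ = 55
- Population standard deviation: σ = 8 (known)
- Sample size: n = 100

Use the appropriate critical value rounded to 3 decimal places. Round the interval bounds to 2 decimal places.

The population standard deviation σ is known, so use a z-interval (standard normal critical value).

For 90% confidence, z* = 1.645 (from standard normal table)

Standard error: SE = σ/√n = 8/√100 = 0.800000

Margin of error: E = z* × SE = 1.645 × 0.800000 = 1.3160

Z-interval: x̄ ± E = 55 ± 1.3160 = (53.6840, 56.3160)

Rounded to 2 decimal places:

(53.68, 56.32)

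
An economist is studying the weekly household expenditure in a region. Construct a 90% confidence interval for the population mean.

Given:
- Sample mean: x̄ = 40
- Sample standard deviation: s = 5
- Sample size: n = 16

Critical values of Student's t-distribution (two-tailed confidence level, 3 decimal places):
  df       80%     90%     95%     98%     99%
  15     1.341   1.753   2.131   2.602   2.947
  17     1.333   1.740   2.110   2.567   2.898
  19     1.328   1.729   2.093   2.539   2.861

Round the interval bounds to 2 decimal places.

The population standard deviation σ is unknown (only the sample standard deviation s is given), so use a t-interval with df = n - 1 = 16 - 1 = 15.

For 90% confidence with df = 15, t* = 1.753 (from t-table)

Standard error: SE = s/√n = 5/√16 = 1.250000

Margin of error: E = t* × SE = 1.753 × 1.250000 = 2.1912

T-interval: x̄ ± E = 40 ± 2.1912 = (37.8088, 42.1912)

Rounded to 2 decimal places:

(37.81, 42.19)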